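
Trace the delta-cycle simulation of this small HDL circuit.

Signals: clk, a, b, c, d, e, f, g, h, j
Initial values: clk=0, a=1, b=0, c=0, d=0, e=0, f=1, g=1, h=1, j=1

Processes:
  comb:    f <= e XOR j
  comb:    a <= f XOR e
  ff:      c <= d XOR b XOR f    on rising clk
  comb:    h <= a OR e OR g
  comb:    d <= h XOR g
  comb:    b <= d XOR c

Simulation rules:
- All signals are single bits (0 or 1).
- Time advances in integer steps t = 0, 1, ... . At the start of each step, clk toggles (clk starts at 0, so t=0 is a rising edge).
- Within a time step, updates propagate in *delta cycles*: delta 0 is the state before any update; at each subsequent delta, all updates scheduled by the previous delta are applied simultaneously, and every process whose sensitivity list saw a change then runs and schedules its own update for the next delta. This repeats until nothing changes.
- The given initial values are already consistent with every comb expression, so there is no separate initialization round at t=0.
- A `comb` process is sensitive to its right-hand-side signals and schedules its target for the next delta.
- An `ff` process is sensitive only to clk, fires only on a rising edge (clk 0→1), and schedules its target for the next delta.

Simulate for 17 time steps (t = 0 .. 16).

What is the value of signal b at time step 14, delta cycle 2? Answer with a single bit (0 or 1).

[bits: j,d,b,g,h,c,f,e,clk,a]
t=0: Δ0=1001101001 Δ1=1001101011 Δ2=1001111011 Δ3=1011111011 | 3Δ
t=1: Δ0=1011111011 Δ1=1011111001 | 1Δ
t=2: Δ0=1011111001 Δ1=1011111011 Δ2=1011101011 Δ3=1001101011 | 3Δ
t=3: Δ0=1001101011 Δ1=1001101001 | 1Δ
t=4: Δ0=1001101001 Δ1=1001101011 Δ2=1001111011 Δ3=1011111011 | 3Δ
t=5: Δ0=1011111011 Δ1=1011111001 | 1Δ
t=6: Δ0=1011111001 Δ1=1011111011 Δ2=1011101011 Δ3=1001101011 | 3Δ
t=7: Δ0=1001101011 Δ1=1001101001 | 1Δ
t=8: Δ0=1001101001 Δ1=1001101011 Δ2=1001111011 Δ3=1011111011 | 3Δ
t=9: Δ0=1011111011 Δ1=1011111001 | 1Δ
t=10: Δ0=1011111001 Δ1=1011111011 Δ2=1011101011 Δ3=1001101011 | 3Δ
t=11: Δ0=1001101011 Δ1=1001101001 | 1Δ
t=12: Δ0=1001101001 Δ1=1001101011 Δ2=1001111011 Δ3=1011111011 | 3Δ
t=13: Δ0=1011111011 Δ1=1011111001 | 1Δ
t=14: Δ0=1011111001 Δ1=1011111011 Δ2=1011101011 Δ3=1001101011 | 3Δ
t=15: Δ0=1001101011 Δ1=1001101001 | 1Δ
t=16: Δ0=1001101001 Δ1=1001101011 Δ2=1001111011 Δ3=1011111011 | 3Δ

1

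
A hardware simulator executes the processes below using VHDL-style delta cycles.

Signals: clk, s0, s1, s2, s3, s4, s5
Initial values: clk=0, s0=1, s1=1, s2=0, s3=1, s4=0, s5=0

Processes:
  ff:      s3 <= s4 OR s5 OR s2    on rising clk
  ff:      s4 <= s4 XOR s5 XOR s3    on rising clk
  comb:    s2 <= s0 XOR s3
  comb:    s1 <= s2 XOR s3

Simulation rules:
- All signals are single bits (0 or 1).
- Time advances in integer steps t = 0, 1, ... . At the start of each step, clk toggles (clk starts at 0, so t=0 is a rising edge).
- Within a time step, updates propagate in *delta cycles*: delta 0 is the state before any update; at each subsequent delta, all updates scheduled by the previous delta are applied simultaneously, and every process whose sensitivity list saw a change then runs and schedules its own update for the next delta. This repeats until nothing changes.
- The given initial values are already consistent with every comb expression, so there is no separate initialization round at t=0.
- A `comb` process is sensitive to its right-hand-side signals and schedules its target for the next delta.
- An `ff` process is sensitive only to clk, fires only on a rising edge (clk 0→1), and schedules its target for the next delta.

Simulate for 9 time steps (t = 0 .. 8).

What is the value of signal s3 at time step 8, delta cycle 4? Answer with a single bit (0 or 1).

1

t0.Δ0 s5=0 clk=0 s4=0 s0=1 s3=1 s1=1 s2=0
t0.Δ1 s5=0 clk=1 s4=0 s0=1 s3=1 s1=1 s2=0
t0.Δ2 s5=0 clk=1 s4=1 s0=1 s3=0 s1=1 s2=0
t0.Δ3 s5=0 clk=1 s4=1 s0=1 s3=0 s1=0 s2=1
t0.Δ4 s5=0 clk=1 s4=1 s0=1 s3=0 s1=1 s2=1
t1.Δ0 s5=0 clk=1 s4=1 s0=1 s3=0 s1=1 s2=1
t1.Δ1 s5=0 clk=0 s4=1 s0=1 s3=0 s1=1 s2=1
t2.Δ0 s5=0 clk=0 s4=1 s0=1 s3=0 s1=1 s2=1
t2.Δ1 s5=0 clk=1 s4=1 s0=1 s3=0 s1=1 s2=1
t2.Δ2 s5=0 clk=1 s4=1 s0=1 s3=1 s1=1 s2=1
t2.Δ3 s5=0 clk=1 s4=1 s0=1 s3=1 s1=0 s2=0
t2.Δ4 s5=0 clk=1 s4=1 s0=1 s3=1 s1=1 s2=0
t3.Δ0 s5=0 clk=1 s4=1 s0=1 s3=1 s1=1 s2=0
t3.Δ1 s5=0 clk=0 s4=1 s0=1 s3=1 s1=1 s2=0
t4.Δ0 s5=0 clk=0 s4=1 s0=1 s3=1 s1=1 s2=0
t4.Δ1 s5=0 clk=1 s4=1 s0=1 s3=1 s1=1 s2=0
t4.Δ2 s5=0 clk=1 s4=0 s0=1 s3=1 s1=1 s2=0
t5.Δ0 s5=0 clk=1 s4=0 s0=1 s3=1 s1=1 s2=0
t5.Δ1 s5=0 clk=0 s4=0 s0=1 s3=1 s1=1 s2=0
t6.Δ0 s5=0 clk=0 s4=0 s0=1 s3=1 s1=1 s2=0
t6.Δ1 s5=0 clk=1 s4=0 s0=1 s3=1 s1=1 s2=0
t6.Δ2 s5=0 clk=1 s4=1 s0=1 s3=0 s1=1 s2=0
t6.Δ3 s5=0 clk=1 s4=1 s0=1 s3=0 s1=0 s2=1
t6.Δ4 s5=0 clk=1 s4=1 s0=1 s3=0 s1=1 s2=1
t7.Δ0 s5=0 clk=1 s4=1 s0=1 s3=0 s1=1 s2=1
t7.Δ1 s5=0 clk=0 s4=1 s0=1 s3=0 s1=1 s2=1
t8.Δ0 s5=0 clk=0 s4=1 s0=1 s3=0 s1=1 s2=1
t8.Δ1 s5=0 clk=1 s4=1 s0=1 s3=0 s1=1 s2=1
t8.Δ2 s5=0 clk=1 s4=1 s0=1 s3=1 s1=1 s2=1
t8.Δ3 s5=0 clk=1 s4=1 s0=1 s3=1 s1=0 s2=0
t8.Δ4 s5=0 clk=1 s4=1 s0=1 s3=1 s1=1 s2=0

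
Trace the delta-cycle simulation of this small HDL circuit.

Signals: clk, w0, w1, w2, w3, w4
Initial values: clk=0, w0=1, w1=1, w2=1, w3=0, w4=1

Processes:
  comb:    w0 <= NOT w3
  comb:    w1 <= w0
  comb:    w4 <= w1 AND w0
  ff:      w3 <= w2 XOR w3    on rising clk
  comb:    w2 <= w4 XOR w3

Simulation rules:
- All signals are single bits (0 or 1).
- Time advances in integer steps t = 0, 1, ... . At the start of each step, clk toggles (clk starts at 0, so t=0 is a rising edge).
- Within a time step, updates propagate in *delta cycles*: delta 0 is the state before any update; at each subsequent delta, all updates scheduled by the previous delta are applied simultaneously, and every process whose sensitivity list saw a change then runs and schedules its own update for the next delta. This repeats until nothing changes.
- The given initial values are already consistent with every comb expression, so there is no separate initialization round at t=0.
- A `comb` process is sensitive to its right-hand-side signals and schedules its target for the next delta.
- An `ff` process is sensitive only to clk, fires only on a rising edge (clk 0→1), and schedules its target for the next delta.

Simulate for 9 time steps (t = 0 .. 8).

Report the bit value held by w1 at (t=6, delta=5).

[bits: w3,w4,w0,w2,clk,w1]
t=0: Δ0=011101 Δ1=011111 Δ2=111111 Δ3=110011 Δ4=100010 Δ5=100110 | 5Δ
t=1: Δ0=100110 Δ1=100100 | 1Δ
t=2: Δ0=100100 Δ1=100110 Δ2=000110 Δ3=001010 Δ4=001011 Δ5=011011 Δ6=011111 | 6Δ
t=3: Δ0=011111 Δ1=011101 | 1Δ
t=4: Δ0=011101 Δ1=011111 Δ2=111111 Δ3=110011 Δ4=100010 Δ5=100110 | 5Δ
t=5: Δ0=100110 Δ1=100100 | 1Δ
t=6: Δ0=100100 Δ1=100110 Δ2=000110 Δ3=001010 Δ4=001011 Δ5=011011 Δ6=011111 | 6Δ
t=7: Δ0=011111 Δ1=011101 | 1Δ
t=8: Δ0=011101 Δ1=011111 Δ2=111111 Δ3=110011 Δ4=100010 Δ5=100110 | 5Δ

1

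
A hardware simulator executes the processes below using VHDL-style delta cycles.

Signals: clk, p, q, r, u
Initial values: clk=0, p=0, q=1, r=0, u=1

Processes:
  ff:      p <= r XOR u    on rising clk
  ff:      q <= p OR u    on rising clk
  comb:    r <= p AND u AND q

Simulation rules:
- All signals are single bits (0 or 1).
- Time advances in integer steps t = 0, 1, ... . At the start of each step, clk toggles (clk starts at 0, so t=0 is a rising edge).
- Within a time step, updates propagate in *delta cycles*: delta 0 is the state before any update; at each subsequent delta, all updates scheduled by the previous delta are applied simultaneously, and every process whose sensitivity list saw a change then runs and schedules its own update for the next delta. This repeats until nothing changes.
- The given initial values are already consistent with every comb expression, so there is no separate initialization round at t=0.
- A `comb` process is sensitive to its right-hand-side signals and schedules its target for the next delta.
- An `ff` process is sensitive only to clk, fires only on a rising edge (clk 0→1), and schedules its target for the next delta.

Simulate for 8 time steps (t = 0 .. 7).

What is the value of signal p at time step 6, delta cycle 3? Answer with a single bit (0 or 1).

0

t=0 Δ0: p=0 u=1 clk=0 r=0 q=1
  Δ1: clk:0→1
  Δ2: p:0→1
  Δ3: r:0→1
  (3Δ to stable)
t=1 Δ0: p=1 u=1 clk=1 r=1 q=1
  Δ1: clk:1→0
  (1Δ to stable)
t=2 Δ0: p=1 u=1 clk=0 r=1 q=1
  Δ1: clk:0→1
  Δ2: p:1→0
  Δ3: r:1→0
  (3Δ to stable)
t=3 Δ0: p=0 u=1 clk=1 r=0 q=1
  Δ1: clk:1→0
  (1Δ to stable)
t=4 Δ0: p=0 u=1 clk=0 r=0 q=1
  Δ1: clk:0→1
  Δ2: p:0→1
  Δ3: r:0→1
  (3Δ to stable)
t=5 Δ0: p=1 u=1 clk=1 r=1 q=1
  Δ1: clk:1→0
  (1Δ to stable)
t=6 Δ0: p=1 u=1 clk=0 r=1 q=1
  Δ1: clk:0→1
  Δ2: p:1→0
  Δ3: r:1→0
  (3Δ to stable)
t=7 Δ0: p=0 u=1 clk=1 r=0 q=1
  Δ1: clk:1→0
  (1Δ to stable)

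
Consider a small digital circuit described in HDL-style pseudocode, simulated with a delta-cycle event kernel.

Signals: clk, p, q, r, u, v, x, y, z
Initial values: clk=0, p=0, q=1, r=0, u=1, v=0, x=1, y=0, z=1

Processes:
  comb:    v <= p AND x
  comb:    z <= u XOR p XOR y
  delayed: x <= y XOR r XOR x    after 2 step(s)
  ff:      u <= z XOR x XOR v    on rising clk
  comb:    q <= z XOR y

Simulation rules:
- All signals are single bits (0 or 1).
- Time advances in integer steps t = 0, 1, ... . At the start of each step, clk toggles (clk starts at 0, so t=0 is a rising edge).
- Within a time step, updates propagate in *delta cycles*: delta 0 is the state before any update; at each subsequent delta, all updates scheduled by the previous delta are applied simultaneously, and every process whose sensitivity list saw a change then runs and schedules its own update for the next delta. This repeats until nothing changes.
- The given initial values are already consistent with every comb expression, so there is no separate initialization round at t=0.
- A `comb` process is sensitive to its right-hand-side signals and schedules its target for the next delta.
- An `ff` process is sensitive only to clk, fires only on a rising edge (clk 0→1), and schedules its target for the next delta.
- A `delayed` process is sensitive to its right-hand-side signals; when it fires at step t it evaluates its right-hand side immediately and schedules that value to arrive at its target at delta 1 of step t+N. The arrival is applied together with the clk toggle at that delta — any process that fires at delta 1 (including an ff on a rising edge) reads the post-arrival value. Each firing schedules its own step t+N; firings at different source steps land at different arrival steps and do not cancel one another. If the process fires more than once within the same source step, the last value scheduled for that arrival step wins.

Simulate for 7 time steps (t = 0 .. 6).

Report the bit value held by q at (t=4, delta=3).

t0.Δ0 r=0 x=1 v=0 z=1 clk=0 q=1 p=0 u=1 y=0
t0.Δ1 r=0 x=1 v=0 z=1 clk=1 q=1 p=0 u=1 y=0
t0.Δ2 r=0 x=1 v=0 z=1 clk=1 q=1 p=0 u=0 y=0
t0.Δ3 r=0 x=1 v=0 z=0 clk=1 q=1 p=0 u=0 y=0
t0.Δ4 r=0 x=1 v=0 z=0 clk=1 q=0 p=0 u=0 y=0
t1.Δ0 r=0 x=1 v=0 z=0 clk=1 q=0 p=0 u=0 y=0
t1.Δ1 r=0 x=1 v=0 z=0 clk=0 q=0 p=0 u=0 y=0
t2.Δ0 r=0 x=1 v=0 z=0 clk=0 q=0 p=0 u=0 y=0
t2.Δ1 r=0 x=1 v=0 z=0 clk=1 q=0 p=0 u=0 y=0
t2.Δ2 r=0 x=1 v=0 z=0 clk=1 q=0 p=0 u=1 y=0
t2.Δ3 r=0 x=1 v=0 z=1 clk=1 q=0 p=0 u=1 y=0
t2.Δ4 r=0 x=1 v=0 z=1 clk=1 q=1 p=0 u=1 y=0
t3.Δ0 r=0 x=1 v=0 z=1 clk=1 q=1 p=0 u=1 y=0
t3.Δ1 r=0 x=1 v=0 z=1 clk=0 q=1 p=0 u=1 y=0
t4.Δ0 r=0 x=1 v=0 z=1 clk=0 q=1 p=0 u=1 y=0
t4.Δ1 r=0 x=1 v=0 z=1 clk=1 q=1 p=0 u=1 y=0
t4.Δ2 r=0 x=1 v=0 z=1 clk=1 q=1 p=0 u=0 y=0
t4.Δ3 r=0 x=1 v=0 z=0 clk=1 q=1 p=0 u=0 y=0
t4.Δ4 r=0 x=1 v=0 z=0 clk=1 q=0 p=0 u=0 y=0
t5.Δ0 r=0 x=1 v=0 z=0 clk=1 q=0 p=0 u=0 y=0
t5.Δ1 r=0 x=1 v=0 z=0 clk=0 q=0 p=0 u=0 y=0
t6.Δ0 r=0 x=1 v=0 z=0 clk=0 q=0 p=0 u=0 y=0
t6.Δ1 r=0 x=1 v=0 z=0 clk=1 q=0 p=0 u=0 y=0
t6.Δ2 r=0 x=1 v=0 z=0 clk=1 q=0 p=0 u=1 y=0
t6.Δ3 r=0 x=1 v=0 z=1 clk=1 q=0 p=0 u=1 y=0
t6.Δ4 r=0 x=1 v=0 z=1 clk=1 q=1 p=0 u=1 y=0

1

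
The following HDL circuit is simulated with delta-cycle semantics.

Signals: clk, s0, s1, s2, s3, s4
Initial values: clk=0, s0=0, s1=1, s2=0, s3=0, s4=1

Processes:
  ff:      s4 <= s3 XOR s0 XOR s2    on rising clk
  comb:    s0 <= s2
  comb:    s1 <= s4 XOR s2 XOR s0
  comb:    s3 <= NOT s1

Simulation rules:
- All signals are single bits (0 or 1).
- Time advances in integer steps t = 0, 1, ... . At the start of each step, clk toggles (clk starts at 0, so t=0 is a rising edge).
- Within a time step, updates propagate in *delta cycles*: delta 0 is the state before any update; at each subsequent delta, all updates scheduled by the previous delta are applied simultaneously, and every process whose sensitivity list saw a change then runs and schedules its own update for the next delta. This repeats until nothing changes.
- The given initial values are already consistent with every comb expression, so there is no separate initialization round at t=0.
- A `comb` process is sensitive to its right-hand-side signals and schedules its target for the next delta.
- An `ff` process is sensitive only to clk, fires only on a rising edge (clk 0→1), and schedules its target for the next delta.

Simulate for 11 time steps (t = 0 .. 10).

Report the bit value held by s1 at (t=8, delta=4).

0

[bits: s1,s3,s0,s4,clk,s2]
t=0: Δ0=100100 Δ1=100110 Δ2=100010 Δ3=000010 Δ4=010010 | 4Δ
t=1: Δ0=010010 Δ1=010000 | 1Δ
t=2: Δ0=010000 Δ1=010010 Δ2=010110 Δ3=110110 Δ4=100110 | 4Δ
t=3: Δ0=100110 Δ1=100100 | 1Δ
t=4: Δ0=100100 Δ1=100110 Δ2=100010 Δ3=000010 Δ4=010010 | 4Δ
t=5: Δ0=010010 Δ1=010000 | 1Δ
t=6: Δ0=010000 Δ1=010010 Δ2=010110 Δ3=110110 Δ4=100110 | 4Δ
t=7: Δ0=100110 Δ1=100100 | 1Δ
t=8: Δ0=100100 Δ1=100110 Δ2=100010 Δ3=000010 Δ4=010010 | 4Δ
t=9: Δ0=010010 Δ1=010000 | 1Δ
t=10: Δ0=010000 Δ1=010010 Δ2=010110 Δ3=110110 Δ4=100110 | 4Δ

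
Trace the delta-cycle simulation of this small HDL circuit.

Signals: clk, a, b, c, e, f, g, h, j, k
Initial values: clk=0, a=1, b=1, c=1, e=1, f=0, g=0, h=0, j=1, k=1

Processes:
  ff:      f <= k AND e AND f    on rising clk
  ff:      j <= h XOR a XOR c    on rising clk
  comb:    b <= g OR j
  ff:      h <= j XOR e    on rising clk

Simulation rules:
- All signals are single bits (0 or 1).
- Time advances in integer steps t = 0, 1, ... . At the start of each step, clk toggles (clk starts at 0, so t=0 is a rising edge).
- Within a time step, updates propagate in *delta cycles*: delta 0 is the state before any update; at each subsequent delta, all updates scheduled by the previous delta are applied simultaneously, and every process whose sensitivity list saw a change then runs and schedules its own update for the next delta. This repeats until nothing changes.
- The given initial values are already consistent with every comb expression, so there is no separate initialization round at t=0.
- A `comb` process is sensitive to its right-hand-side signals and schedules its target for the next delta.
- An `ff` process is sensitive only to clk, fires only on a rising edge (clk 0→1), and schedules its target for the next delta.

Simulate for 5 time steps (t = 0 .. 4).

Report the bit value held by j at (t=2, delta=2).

0

t=0 Δ0: clk=0 h=0 f=0 c=1 j=1 a=1 e=1 g=0 k=1 b=1
  Δ1: clk:0→1
  Δ2: j:1→0
  Δ3: b:1→0
  (3Δ to stable)
t=1 Δ0: clk=1 h=0 f=0 c=1 j=0 a=1 e=1 g=0 k=1 b=0
  Δ1: clk:1→0
  (1Δ to stable)
t=2 Δ0: clk=0 h=0 f=0 c=1 j=0 a=1 e=1 g=0 k=1 b=0
  Δ1: clk:0→1
  Δ2: h:0→1
  (2Δ to stable)
t=3 Δ0: clk=1 h=1 f=0 c=1 j=0 a=1 e=1 g=0 k=1 b=0
  Δ1: clk:1→0
  (1Δ to stable)
t=4 Δ0: clk=0 h=1 f=0 c=1 j=0 a=1 e=1 g=0 k=1 b=0
  Δ1: clk:0→1
  Δ2: j:0→1
  Δ3: b:0→1
  (3Δ to stable)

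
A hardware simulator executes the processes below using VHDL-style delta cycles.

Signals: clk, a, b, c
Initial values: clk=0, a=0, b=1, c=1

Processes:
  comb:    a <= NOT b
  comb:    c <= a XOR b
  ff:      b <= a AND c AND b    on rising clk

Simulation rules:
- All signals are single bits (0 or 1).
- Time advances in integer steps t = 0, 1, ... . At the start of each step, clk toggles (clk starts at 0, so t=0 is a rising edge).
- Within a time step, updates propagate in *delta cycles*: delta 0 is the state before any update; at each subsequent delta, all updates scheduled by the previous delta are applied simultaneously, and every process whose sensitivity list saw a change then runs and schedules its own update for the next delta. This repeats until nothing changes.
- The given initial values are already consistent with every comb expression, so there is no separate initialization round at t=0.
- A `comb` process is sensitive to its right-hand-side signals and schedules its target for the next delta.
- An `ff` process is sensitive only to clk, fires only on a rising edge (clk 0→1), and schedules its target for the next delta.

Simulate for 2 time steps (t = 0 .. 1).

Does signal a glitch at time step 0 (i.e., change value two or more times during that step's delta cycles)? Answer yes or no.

t=0 Δ0: b=1 c=1 a=0 clk=0
  Δ1: clk:0→1
  Δ2: b:1→0
  Δ3: c:1→0, a:0→1
  Δ4: c:0→1
  (4Δ to stable)
t=1 Δ0: b=0 c=1 a=1 clk=1
  Δ1: clk:1→0
  (1Δ to stable)

no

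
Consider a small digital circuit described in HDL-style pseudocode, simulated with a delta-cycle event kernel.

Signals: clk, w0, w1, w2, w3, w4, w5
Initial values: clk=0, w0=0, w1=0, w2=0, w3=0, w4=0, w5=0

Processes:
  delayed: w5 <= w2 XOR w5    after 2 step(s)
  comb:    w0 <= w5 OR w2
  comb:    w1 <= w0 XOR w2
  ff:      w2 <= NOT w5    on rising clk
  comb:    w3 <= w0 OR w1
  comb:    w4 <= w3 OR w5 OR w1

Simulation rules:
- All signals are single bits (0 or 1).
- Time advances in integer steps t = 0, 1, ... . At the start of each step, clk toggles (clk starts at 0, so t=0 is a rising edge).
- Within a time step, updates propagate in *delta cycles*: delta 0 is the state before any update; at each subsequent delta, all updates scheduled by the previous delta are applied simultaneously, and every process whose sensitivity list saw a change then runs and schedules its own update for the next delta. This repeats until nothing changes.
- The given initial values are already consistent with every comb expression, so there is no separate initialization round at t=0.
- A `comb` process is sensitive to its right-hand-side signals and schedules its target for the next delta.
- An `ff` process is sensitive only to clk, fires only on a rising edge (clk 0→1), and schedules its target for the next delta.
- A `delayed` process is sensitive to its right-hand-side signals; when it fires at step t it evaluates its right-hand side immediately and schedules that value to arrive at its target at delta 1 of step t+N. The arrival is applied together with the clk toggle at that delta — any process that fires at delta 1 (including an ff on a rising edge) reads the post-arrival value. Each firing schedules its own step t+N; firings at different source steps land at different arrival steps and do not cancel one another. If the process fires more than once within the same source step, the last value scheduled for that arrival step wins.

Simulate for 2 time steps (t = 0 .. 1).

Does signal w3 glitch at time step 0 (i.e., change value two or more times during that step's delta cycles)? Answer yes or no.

[bits: w3,w2,w4,w1,w5,clk,w0]
t=0: Δ0=0000000 Δ1=0000010 Δ2=0100010 Δ3=0101011 Δ4=1110011 | 4Δ
t=1: Δ0=1110011 Δ1=1110001 | 1Δ

no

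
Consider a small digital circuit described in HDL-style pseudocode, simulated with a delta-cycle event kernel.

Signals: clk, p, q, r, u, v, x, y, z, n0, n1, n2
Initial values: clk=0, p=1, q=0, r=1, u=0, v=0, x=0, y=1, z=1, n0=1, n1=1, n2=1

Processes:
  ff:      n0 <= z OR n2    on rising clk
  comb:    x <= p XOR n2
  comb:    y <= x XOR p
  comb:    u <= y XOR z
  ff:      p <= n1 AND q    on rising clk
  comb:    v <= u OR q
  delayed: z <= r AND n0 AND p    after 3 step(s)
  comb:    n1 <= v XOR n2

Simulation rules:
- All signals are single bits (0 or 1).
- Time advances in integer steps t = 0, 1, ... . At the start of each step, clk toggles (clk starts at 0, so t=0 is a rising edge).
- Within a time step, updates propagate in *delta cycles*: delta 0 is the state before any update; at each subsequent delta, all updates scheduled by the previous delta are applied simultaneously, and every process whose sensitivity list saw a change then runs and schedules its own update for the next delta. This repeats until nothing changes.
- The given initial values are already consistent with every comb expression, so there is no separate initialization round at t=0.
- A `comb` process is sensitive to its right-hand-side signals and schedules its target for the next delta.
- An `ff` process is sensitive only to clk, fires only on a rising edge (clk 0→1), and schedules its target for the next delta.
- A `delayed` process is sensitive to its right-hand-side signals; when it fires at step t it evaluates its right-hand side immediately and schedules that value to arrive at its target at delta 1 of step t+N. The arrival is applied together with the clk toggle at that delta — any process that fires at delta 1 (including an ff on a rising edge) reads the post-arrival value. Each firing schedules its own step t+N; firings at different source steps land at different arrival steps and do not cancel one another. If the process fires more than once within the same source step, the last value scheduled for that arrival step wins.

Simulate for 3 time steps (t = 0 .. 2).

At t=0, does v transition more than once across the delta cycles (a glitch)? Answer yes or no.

yes

t0.Δ0 z=1 q=0 p=1 v=0 n2=1 clk=0 y=1 n1=1 u=0 r=1 n0=1 x=0
t0.Δ1 z=1 q=0 p=1 v=0 n2=1 clk=1 y=1 n1=1 u=0 r=1 n0=1 x=0
t0.Δ2 z=1 q=0 p=0 v=0 n2=1 clk=1 y=1 n1=1 u=0 r=1 n0=1 x=0
t0.Δ3 z=1 q=0 p=0 v=0 n2=1 clk=1 y=0 n1=1 u=0 r=1 n0=1 x=1
t0.Δ4 z=1 q=0 p=0 v=0 n2=1 clk=1 y=1 n1=1 u=1 r=1 n0=1 x=1
t0.Δ5 z=1 q=0 p=0 v=1 n2=1 clk=1 y=1 n1=1 u=0 r=1 n0=1 x=1
t0.Δ6 z=1 q=0 p=0 v=0 n2=1 clk=1 y=1 n1=0 u=0 r=1 n0=1 x=1
t0.Δ7 z=1 q=0 p=0 v=0 n2=1 clk=1 y=1 n1=1 u=0 r=1 n0=1 x=1
t1.Δ0 z=1 q=0 p=0 v=0 n2=1 clk=1 y=1 n1=1 u=0 r=1 n0=1 x=1
t1.Δ1 z=1 q=0 p=0 v=0 n2=1 clk=0 y=1 n1=1 u=0 r=1 n0=1 x=1
t2.Δ0 z=1 q=0 p=0 v=0 n2=1 clk=0 y=1 n1=1 u=0 r=1 n0=1 x=1
t2.Δ1 z=1 q=0 p=0 v=0 n2=1 clk=1 y=1 n1=1 u=0 r=1 n0=1 x=1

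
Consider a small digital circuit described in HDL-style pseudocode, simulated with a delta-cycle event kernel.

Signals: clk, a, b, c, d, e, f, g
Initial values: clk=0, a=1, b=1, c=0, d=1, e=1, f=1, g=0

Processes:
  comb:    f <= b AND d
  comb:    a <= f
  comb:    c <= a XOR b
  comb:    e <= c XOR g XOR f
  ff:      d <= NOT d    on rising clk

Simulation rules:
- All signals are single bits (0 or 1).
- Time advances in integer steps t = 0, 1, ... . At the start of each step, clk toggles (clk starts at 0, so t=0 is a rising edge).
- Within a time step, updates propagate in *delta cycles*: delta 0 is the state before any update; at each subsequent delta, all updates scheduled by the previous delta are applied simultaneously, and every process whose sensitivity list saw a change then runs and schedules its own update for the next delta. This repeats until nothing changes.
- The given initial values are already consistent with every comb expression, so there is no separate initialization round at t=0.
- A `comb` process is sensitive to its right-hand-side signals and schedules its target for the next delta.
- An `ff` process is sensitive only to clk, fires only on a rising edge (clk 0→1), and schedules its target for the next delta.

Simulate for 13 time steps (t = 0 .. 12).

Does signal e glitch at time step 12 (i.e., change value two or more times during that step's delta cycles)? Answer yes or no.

t0.Δ0 d=1 clk=0 f=1 a=1 b=1 g=0 c=0 e=1
t0.Δ1 d=1 clk=1 f=1 a=1 b=1 g=0 c=0 e=1
t0.Δ2 d=0 clk=1 f=1 a=1 b=1 g=0 c=0 e=1
t0.Δ3 d=0 clk=1 f=0 a=1 b=1 g=0 c=0 e=1
t0.Δ4 d=0 clk=1 f=0 a=0 b=1 g=0 c=0 e=0
t0.Δ5 d=0 clk=1 f=0 a=0 b=1 g=0 c=1 e=0
t0.Δ6 d=0 clk=1 f=0 a=0 b=1 g=0 c=1 e=1
t1.Δ0 d=0 clk=1 f=0 a=0 b=1 g=0 c=1 e=1
t1.Δ1 d=0 clk=0 f=0 a=0 b=1 g=0 c=1 e=1
t2.Δ0 d=0 clk=0 f=0 a=0 b=1 g=0 c=1 e=1
t2.Δ1 d=0 clk=1 f=0 a=0 b=1 g=0 c=1 e=1
t2.Δ2 d=1 clk=1 f=0 a=0 b=1 g=0 c=1 e=1
t2.Δ3 d=1 clk=1 f=1 a=0 b=1 g=0 c=1 e=1
t2.Δ4 d=1 clk=1 f=1 a=1 b=1 g=0 c=1 e=0
t2.Δ5 d=1 clk=1 f=1 a=1 b=1 g=0 c=0 e=0
t2.Δ6 d=1 clk=1 f=1 a=1 b=1 g=0 c=0 e=1
t3.Δ0 d=1 clk=1 f=1 a=1 b=1 g=0 c=0 e=1
t3.Δ1 d=1 clk=0 f=1 a=1 b=1 g=0 c=0 e=1
t4.Δ0 d=1 clk=0 f=1 a=1 b=1 g=0 c=0 e=1
t4.Δ1 d=1 clk=1 f=1 a=1 b=1 g=0 c=0 e=1
t4.Δ2 d=0 clk=1 f=1 a=1 b=1 g=0 c=0 e=1
t4.Δ3 d=0 clk=1 f=0 a=1 b=1 g=0 c=0 e=1
t4.Δ4 d=0 clk=1 f=0 a=0 b=1 g=0 c=0 e=0
t4.Δ5 d=0 clk=1 f=0 a=0 b=1 g=0 c=1 e=0
t4.Δ6 d=0 clk=1 f=0 a=0 b=1 g=0 c=1 e=1
t5.Δ0 d=0 clk=1 f=0 a=0 b=1 g=0 c=1 e=1
t5.Δ1 d=0 clk=0 f=0 a=0 b=1 g=0 c=1 e=1
t6.Δ0 d=0 clk=0 f=0 a=0 b=1 g=0 c=1 e=1
t6.Δ1 d=0 clk=1 f=0 a=0 b=1 g=0 c=1 e=1
t6.Δ2 d=1 clk=1 f=0 a=0 b=1 g=0 c=1 e=1
t6.Δ3 d=1 clk=1 f=1 a=0 b=1 g=0 c=1 e=1
t6.Δ4 d=1 clk=1 f=1 a=1 b=1 g=0 c=1 e=0
t6.Δ5 d=1 clk=1 f=1 a=1 b=1 g=0 c=0 e=0
t6.Δ6 d=1 clk=1 f=1 a=1 b=1 g=0 c=0 e=1
t7.Δ0 d=1 clk=1 f=1 a=1 b=1 g=0 c=0 e=1
t7.Δ1 d=1 clk=0 f=1 a=1 b=1 g=0 c=0 e=1
t8.Δ0 d=1 clk=0 f=1 a=1 b=1 g=0 c=0 e=1
t8.Δ1 d=1 clk=1 f=1 a=1 b=1 g=0 c=0 e=1
t8.Δ2 d=0 clk=1 f=1 a=1 b=1 g=0 c=0 e=1
t8.Δ3 d=0 clk=1 f=0 a=1 b=1 g=0 c=0 e=1
t8.Δ4 d=0 clk=1 f=0 a=0 b=1 g=0 c=0 e=0
t8.Δ5 d=0 clk=1 f=0 a=0 b=1 g=0 c=1 e=0
t8.Δ6 d=0 clk=1 f=0 a=0 b=1 g=0 c=1 e=1
t9.Δ0 d=0 clk=1 f=0 a=0 b=1 g=0 c=1 e=1
t9.Δ1 d=0 clk=0 f=0 a=0 b=1 g=0 c=1 e=1
t10.Δ0 d=0 clk=0 f=0 a=0 b=1 g=0 c=1 e=1
t10.Δ1 d=0 clk=1 f=0 a=0 b=1 g=0 c=1 e=1
t10.Δ2 d=1 clk=1 f=0 a=0 b=1 g=0 c=1 e=1
t10.Δ3 d=1 clk=1 f=1 a=0 b=1 g=0 c=1 e=1
t10.Δ4 d=1 clk=1 f=1 a=1 b=1 g=0 c=1 e=0
t10.Δ5 d=1 clk=1 f=1 a=1 b=1 g=0 c=0 e=0
t10.Δ6 d=1 clk=1 f=1 a=1 b=1 g=0 c=0 e=1
t11.Δ0 d=1 clk=1 f=1 a=1 b=1 g=0 c=0 e=1
t11.Δ1 d=1 clk=0 f=1 a=1 b=1 g=0 c=0 e=1
t12.Δ0 d=1 clk=0 f=1 a=1 b=1 g=0 c=0 e=1
t12.Δ1 d=1 clk=1 f=1 a=1 b=1 g=0 c=0 e=1
t12.Δ2 d=0 clk=1 f=1 a=1 b=1 g=0 c=0 e=1
t12.Δ3 d=0 clk=1 f=0 a=1 b=1 g=0 c=0 e=1
t12.Δ4 d=0 clk=1 f=0 a=0 b=1 g=0 c=0 e=0
t12.Δ5 d=0 clk=1 f=0 a=0 b=1 g=0 c=1 e=0
t12.Δ6 d=0 clk=1 f=0 a=0 b=1 g=0 c=1 e=1

yes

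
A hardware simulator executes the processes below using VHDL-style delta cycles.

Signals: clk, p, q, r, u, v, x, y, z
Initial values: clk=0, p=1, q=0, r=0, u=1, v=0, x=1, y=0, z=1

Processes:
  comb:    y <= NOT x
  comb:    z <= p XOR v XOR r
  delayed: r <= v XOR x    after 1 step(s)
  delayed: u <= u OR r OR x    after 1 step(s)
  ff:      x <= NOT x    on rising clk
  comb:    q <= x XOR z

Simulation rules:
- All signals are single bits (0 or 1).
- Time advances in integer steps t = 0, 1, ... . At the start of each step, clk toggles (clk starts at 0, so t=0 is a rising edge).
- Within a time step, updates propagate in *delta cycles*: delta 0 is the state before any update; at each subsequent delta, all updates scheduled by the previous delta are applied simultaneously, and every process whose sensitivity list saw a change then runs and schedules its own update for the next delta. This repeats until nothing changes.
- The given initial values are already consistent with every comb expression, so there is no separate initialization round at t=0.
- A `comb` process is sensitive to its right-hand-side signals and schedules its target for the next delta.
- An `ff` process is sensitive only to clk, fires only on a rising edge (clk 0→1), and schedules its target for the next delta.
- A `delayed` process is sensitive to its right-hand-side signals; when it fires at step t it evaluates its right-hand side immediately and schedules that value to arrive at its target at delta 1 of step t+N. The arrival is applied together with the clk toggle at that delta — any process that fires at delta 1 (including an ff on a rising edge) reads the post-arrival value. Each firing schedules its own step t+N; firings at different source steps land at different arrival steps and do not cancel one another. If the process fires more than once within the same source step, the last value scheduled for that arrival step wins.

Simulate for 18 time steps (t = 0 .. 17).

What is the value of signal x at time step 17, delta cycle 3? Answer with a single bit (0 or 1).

[bits: u,z,y,q,v,p,r,x,clk]
t=0: Δ0=110001010 Δ1=110001011 Δ2=110001001 Δ3=111101001 | 3Δ
t=1: Δ0=111101001 Δ1=111101000 | 1Δ
t=2: Δ0=111101000 Δ1=111101001 Δ2=111101011 Δ3=110001011 | 3Δ
t=3: Δ0=110001011 Δ1=110001110 Δ2=100001110 Δ3=100101110 | 3Δ
t=4: Δ0=100101110 Δ1=100101111 Δ2=100101101 Δ3=101001101 | 3Δ
t=5: Δ0=101001101 Δ1=101001000 Δ2=111001000 Δ3=111101000 | 3Δ
t=6: Δ0=111101000 Δ1=111101001 Δ2=111101011 Δ3=110001011 | 3Δ
t=7: Δ0=110001011 Δ1=110001110 Δ2=100001110 Δ3=100101110 | 3Δ
t=8: Δ0=100101110 Δ1=100101111 Δ2=100101101 Δ3=101001101 | 3Δ
t=9: Δ0=101001101 Δ1=101001000 Δ2=111001000 Δ3=111101000 | 3Δ
t=10: Δ0=111101000 Δ1=111101001 Δ2=111101011 Δ3=110001011 | 3Δ
t=11: Δ0=110001011 Δ1=110001110 Δ2=100001110 Δ3=100101110 | 3Δ
t=12: Δ0=100101110 Δ1=100101111 Δ2=100101101 Δ3=101001101 | 3Δ
t=13: Δ0=101001101 Δ1=101001000 Δ2=111001000 Δ3=111101000 | 3Δ
t=14: Δ0=111101000 Δ1=111101001 Δ2=111101011 Δ3=110001011 | 3Δ
t=15: Δ0=110001011 Δ1=110001110 Δ2=100001110 Δ3=100101110 | 3Δ
t=16: Δ0=100101110 Δ1=100101111 Δ2=100101101 Δ3=101001101 | 3Δ
t=17: Δ0=101001101 Δ1=101001000 Δ2=111001000 Δ3=111101000 | 3Δ

0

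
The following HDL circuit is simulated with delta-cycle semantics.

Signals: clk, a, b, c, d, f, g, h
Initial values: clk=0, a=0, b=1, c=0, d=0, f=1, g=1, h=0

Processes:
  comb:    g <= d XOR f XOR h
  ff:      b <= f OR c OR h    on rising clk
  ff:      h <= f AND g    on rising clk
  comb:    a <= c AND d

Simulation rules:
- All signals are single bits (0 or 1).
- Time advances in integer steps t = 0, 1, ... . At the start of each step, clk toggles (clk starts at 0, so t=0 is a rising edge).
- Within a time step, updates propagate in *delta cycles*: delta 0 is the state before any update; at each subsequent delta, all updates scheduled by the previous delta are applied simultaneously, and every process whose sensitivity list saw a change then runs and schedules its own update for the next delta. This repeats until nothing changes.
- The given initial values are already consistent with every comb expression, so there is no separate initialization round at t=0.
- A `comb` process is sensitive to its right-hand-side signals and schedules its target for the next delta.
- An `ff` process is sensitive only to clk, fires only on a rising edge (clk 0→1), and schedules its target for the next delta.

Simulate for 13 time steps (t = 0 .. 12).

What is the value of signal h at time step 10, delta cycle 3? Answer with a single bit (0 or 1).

[bits: c,a,d,f,g,clk,b,h]
t=0: Δ0=00011010 Δ1=00011110 Δ2=00011111 Δ3=00010111 | 3Δ
t=1: Δ0=00010111 Δ1=00010011 | 1Δ
t=2: Δ0=00010011 Δ1=00010111 Δ2=00010110 Δ3=00011110 | 3Δ
t=3: Δ0=00011110 Δ1=00011010 | 1Δ
t=4: Δ0=00011010 Δ1=00011110 Δ2=00011111 Δ3=00010111 | 3Δ
t=5: Δ0=00010111 Δ1=00010011 | 1Δ
t=6: Δ0=00010011 Δ1=00010111 Δ2=00010110 Δ3=00011110 | 3Δ
t=7: Δ0=00011110 Δ1=00011010 | 1Δ
t=8: Δ0=00011010 Δ1=00011110 Δ2=00011111 Δ3=00010111 | 3Δ
t=9: Δ0=00010111 Δ1=00010011 | 1Δ
t=10: Δ0=00010011 Δ1=00010111 Δ2=00010110 Δ3=00011110 | 3Δ
t=11: Δ0=00011110 Δ1=00011010 | 1Δ
t=12: Δ0=00011010 Δ1=00011110 Δ2=00011111 Δ3=00010111 | 3Δ

0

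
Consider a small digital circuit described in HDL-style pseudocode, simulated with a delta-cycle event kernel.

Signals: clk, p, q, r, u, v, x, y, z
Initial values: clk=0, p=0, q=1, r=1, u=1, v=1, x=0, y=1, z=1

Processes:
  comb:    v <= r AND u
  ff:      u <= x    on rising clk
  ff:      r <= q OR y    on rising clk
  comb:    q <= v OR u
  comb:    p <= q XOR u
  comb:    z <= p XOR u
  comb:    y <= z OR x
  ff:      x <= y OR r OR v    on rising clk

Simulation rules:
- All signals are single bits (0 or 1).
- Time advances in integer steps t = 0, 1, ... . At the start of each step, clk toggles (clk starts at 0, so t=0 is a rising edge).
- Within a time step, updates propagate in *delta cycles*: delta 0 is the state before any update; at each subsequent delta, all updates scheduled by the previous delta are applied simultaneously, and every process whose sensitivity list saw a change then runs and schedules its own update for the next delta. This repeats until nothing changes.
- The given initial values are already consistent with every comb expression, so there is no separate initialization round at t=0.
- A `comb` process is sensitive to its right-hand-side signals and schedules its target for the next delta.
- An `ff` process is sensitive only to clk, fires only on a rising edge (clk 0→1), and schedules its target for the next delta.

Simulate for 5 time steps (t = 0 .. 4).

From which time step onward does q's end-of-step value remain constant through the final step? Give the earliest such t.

2

t0.Δ0 p=0 r=1 x=0 clk=0 u=1 y=1 v=1 q=1 z=1
t0.Δ1 p=0 r=1 x=0 clk=1 u=1 y=1 v=1 q=1 z=1
t0.Δ2 p=0 r=1 x=1 clk=1 u=0 y=1 v=1 q=1 z=1
t0.Δ3 p=1 r=1 x=1 clk=1 u=0 y=1 v=0 q=1 z=0
t0.Δ4 p=1 r=1 x=1 clk=1 u=0 y=1 v=0 q=0 z=1
t0.Δ5 p=0 r=1 x=1 clk=1 u=0 y=1 v=0 q=0 z=1
t0.Δ6 p=0 r=1 x=1 clk=1 u=0 y=1 v=0 q=0 z=0
t1.Δ0 p=0 r=1 x=1 clk=1 u=0 y=1 v=0 q=0 z=0
t1.Δ1 p=0 r=1 x=1 clk=0 u=0 y=1 v=0 q=0 z=0
t2.Δ0 p=0 r=1 x=1 clk=0 u=0 y=1 v=0 q=0 z=0
t2.Δ1 p=0 r=1 x=1 clk=1 u=0 y=1 v=0 q=0 z=0
t2.Δ2 p=0 r=1 x=1 clk=1 u=1 y=1 v=0 q=0 z=0
t2.Δ3 p=1 r=1 x=1 clk=1 u=1 y=1 v=1 q=1 z=1
t2.Δ4 p=0 r=1 x=1 clk=1 u=1 y=1 v=1 q=1 z=0
t2.Δ5 p=0 r=1 x=1 clk=1 u=1 y=1 v=1 q=1 z=1
t3.Δ0 p=0 r=1 x=1 clk=1 u=1 y=1 v=1 q=1 z=1
t3.Δ1 p=0 r=1 x=1 clk=0 u=1 y=1 v=1 q=1 z=1
t4.Δ0 p=0 r=1 x=1 clk=0 u=1 y=1 v=1 q=1 z=1
t4.Δ1 p=0 r=1 x=1 clk=1 u=1 y=1 v=1 q=1 z=1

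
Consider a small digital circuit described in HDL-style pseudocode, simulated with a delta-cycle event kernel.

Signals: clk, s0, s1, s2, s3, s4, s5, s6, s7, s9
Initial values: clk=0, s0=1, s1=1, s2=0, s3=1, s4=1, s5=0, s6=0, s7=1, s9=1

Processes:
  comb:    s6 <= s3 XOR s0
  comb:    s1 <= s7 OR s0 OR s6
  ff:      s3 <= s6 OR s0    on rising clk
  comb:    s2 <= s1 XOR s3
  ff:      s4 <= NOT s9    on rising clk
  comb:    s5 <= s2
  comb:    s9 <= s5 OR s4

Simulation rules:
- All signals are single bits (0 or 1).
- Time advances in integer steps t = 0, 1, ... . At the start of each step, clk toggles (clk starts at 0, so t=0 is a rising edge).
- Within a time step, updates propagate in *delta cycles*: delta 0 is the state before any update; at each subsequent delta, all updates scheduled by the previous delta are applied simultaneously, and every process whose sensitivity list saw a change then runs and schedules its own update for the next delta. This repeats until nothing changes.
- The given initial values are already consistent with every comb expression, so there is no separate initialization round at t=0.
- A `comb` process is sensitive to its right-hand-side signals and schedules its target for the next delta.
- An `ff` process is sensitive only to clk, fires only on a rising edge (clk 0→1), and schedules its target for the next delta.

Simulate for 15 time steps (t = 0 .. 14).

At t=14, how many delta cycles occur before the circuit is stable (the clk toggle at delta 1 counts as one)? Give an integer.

3

t0.Δ0 s7=1 s0=1 clk=0 s4=1 s2=0 s9=1 s5=0 s3=1 s1=1 s6=0
t0.Δ1 s7=1 s0=1 clk=1 s4=1 s2=0 s9=1 s5=0 s3=1 s1=1 s6=0
t0.Δ2 s7=1 s0=1 clk=1 s4=0 s2=0 s9=1 s5=0 s3=1 s1=1 s6=0
t0.Δ3 s7=1 s0=1 clk=1 s4=0 s2=0 s9=0 s5=0 s3=1 s1=1 s6=0
t1.Δ0 s7=1 s0=1 clk=1 s4=0 s2=0 s9=0 s5=0 s3=1 s1=1 s6=0
t1.Δ1 s7=1 s0=1 clk=0 s4=0 s2=0 s9=0 s5=0 s3=1 s1=1 s6=0
t2.Δ0 s7=1 s0=1 clk=0 s4=0 s2=0 s9=0 s5=0 s3=1 s1=1 s6=0
t2.Δ1 s7=1 s0=1 clk=1 s4=0 s2=0 s9=0 s5=0 s3=1 s1=1 s6=0
t2.Δ2 s7=1 s0=1 clk=1 s4=1 s2=0 s9=0 s5=0 s3=1 s1=1 s6=0
t2.Δ3 s7=1 s0=1 clk=1 s4=1 s2=0 s9=1 s5=0 s3=1 s1=1 s6=0
t3.Δ0 s7=1 s0=1 clk=1 s4=1 s2=0 s9=1 s5=0 s3=1 s1=1 s6=0
t3.Δ1 s7=1 s0=1 clk=0 s4=1 s2=0 s9=1 s5=0 s3=1 s1=1 s6=0
t4.Δ0 s7=1 s0=1 clk=0 s4=1 s2=0 s9=1 s5=0 s3=1 s1=1 s6=0
t4.Δ1 s7=1 s0=1 clk=1 s4=1 s2=0 s9=1 s5=0 s3=1 s1=1 s6=0
t4.Δ2 s7=1 s0=1 clk=1 s4=0 s2=0 s9=1 s5=0 s3=1 s1=1 s6=0
t4.Δ3 s7=1 s0=1 clk=1 s4=0 s2=0 s9=0 s5=0 s3=1 s1=1 s6=0
t5.Δ0 s7=1 s0=1 clk=1 s4=0 s2=0 s9=0 s5=0 s3=1 s1=1 s6=0
t5.Δ1 s7=1 s0=1 clk=0 s4=0 s2=0 s9=0 s5=0 s3=1 s1=1 s6=0
t6.Δ0 s7=1 s0=1 clk=0 s4=0 s2=0 s9=0 s5=0 s3=1 s1=1 s6=0
t6.Δ1 s7=1 s0=1 clk=1 s4=0 s2=0 s9=0 s5=0 s3=1 s1=1 s6=0
t6.Δ2 s7=1 s0=1 clk=1 s4=1 s2=0 s9=0 s5=0 s3=1 s1=1 s6=0
t6.Δ3 s7=1 s0=1 clk=1 s4=1 s2=0 s9=1 s5=0 s3=1 s1=1 s6=0
t7.Δ0 s7=1 s0=1 clk=1 s4=1 s2=0 s9=1 s5=0 s3=1 s1=1 s6=0
t7.Δ1 s7=1 s0=1 clk=0 s4=1 s2=0 s9=1 s5=0 s3=1 s1=1 s6=0
t8.Δ0 s7=1 s0=1 clk=0 s4=1 s2=0 s9=1 s5=0 s3=1 s1=1 s6=0
t8.Δ1 s7=1 s0=1 clk=1 s4=1 s2=0 s9=1 s5=0 s3=1 s1=1 s6=0
t8.Δ2 s7=1 s0=1 clk=1 s4=0 s2=0 s9=1 s5=0 s3=1 s1=1 s6=0
t8.Δ3 s7=1 s0=1 clk=1 s4=0 s2=0 s9=0 s5=0 s3=1 s1=1 s6=0
t9.Δ0 s7=1 s0=1 clk=1 s4=0 s2=0 s9=0 s5=0 s3=1 s1=1 s6=0
t9.Δ1 s7=1 s0=1 clk=0 s4=0 s2=0 s9=0 s5=0 s3=1 s1=1 s6=0
t10.Δ0 s7=1 s0=1 clk=0 s4=0 s2=0 s9=0 s5=0 s3=1 s1=1 s6=0
t10.Δ1 s7=1 s0=1 clk=1 s4=0 s2=0 s9=0 s5=0 s3=1 s1=1 s6=0
t10.Δ2 s7=1 s0=1 clk=1 s4=1 s2=0 s9=0 s5=0 s3=1 s1=1 s6=0
t10.Δ3 s7=1 s0=1 clk=1 s4=1 s2=0 s9=1 s5=0 s3=1 s1=1 s6=0
t11.Δ0 s7=1 s0=1 clk=1 s4=1 s2=0 s9=1 s5=0 s3=1 s1=1 s6=0
t11.Δ1 s7=1 s0=1 clk=0 s4=1 s2=0 s9=1 s5=0 s3=1 s1=1 s6=0
t12.Δ0 s7=1 s0=1 clk=0 s4=1 s2=0 s9=1 s5=0 s3=1 s1=1 s6=0
t12.Δ1 s7=1 s0=1 clk=1 s4=1 s2=0 s9=1 s5=0 s3=1 s1=1 s6=0
t12.Δ2 s7=1 s0=1 clk=1 s4=0 s2=0 s9=1 s5=0 s3=1 s1=1 s6=0
t12.Δ3 s7=1 s0=1 clk=1 s4=0 s2=0 s9=0 s5=0 s3=1 s1=1 s6=0
t13.Δ0 s7=1 s0=1 clk=1 s4=0 s2=0 s9=0 s5=0 s3=1 s1=1 s6=0
t13.Δ1 s7=1 s0=1 clk=0 s4=0 s2=0 s9=0 s5=0 s3=1 s1=1 s6=0
t14.Δ0 s7=1 s0=1 clk=0 s4=0 s2=0 s9=0 s5=0 s3=1 s1=1 s6=0
t14.Δ1 s7=1 s0=1 clk=1 s4=0 s2=0 s9=0 s5=0 s3=1 s1=1 s6=0
t14.Δ2 s7=1 s0=1 clk=1 s4=1 s2=0 s9=0 s5=0 s3=1 s1=1 s6=0
t14.Δ3 s7=1 s0=1 clk=1 s4=1 s2=0 s9=1 s5=0 s3=1 s1=1 s6=0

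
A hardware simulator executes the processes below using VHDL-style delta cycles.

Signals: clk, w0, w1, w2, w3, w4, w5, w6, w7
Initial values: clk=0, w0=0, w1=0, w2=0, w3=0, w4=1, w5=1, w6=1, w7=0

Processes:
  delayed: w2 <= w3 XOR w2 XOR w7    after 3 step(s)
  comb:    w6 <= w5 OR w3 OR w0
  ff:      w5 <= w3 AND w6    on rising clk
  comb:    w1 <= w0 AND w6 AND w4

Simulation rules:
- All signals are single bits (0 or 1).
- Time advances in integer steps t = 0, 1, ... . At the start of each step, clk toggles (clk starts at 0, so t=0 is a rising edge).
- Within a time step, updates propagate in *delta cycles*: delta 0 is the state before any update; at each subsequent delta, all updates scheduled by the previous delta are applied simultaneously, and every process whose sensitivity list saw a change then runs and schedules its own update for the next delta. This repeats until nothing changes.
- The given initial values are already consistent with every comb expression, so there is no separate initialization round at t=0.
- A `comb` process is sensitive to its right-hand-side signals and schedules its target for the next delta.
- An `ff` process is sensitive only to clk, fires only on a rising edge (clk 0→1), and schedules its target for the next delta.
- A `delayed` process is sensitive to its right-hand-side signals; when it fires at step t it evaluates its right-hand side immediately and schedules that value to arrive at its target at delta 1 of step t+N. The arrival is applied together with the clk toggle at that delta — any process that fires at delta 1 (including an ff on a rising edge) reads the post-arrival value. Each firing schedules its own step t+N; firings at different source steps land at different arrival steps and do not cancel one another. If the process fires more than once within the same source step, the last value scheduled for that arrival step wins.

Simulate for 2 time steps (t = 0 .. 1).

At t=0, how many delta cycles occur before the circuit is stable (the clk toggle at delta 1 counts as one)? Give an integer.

3

[bits: w3,w4,w2,w5,clk,w0,w6,w1,w7]
t=0: Δ0=010100100 Δ1=010110100 Δ2=010010100 Δ3=010010000 | 3Δ
t=1: Δ0=010010000 Δ1=010000000 | 1Δ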